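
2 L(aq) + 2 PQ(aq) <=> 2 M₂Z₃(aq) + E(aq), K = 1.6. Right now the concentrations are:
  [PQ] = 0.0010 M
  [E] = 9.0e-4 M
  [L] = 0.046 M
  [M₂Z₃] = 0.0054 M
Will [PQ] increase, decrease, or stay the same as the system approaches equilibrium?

Q = [M₂Z₃]²·[E] / ([L]²·[PQ]²) = (0.0054)²·(9.0e-4) / ((0.046)²·(0.0010)²) = 12
Q = 12 > K = 1.6: net reverse reaction.
PQ is a reactant, so it increases.

increase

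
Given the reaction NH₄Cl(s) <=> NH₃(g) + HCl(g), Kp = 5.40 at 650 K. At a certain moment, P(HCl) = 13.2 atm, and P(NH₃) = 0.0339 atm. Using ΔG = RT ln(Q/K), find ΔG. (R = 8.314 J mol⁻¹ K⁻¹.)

(NH₄Cl is a pure solid — omitted from Qp.)
Qp = P(NH₃)·P(HCl) = (0.0339)·(13.2) = 0.447
ΔG = RT ln(Qp/Kp) = (8.314 J mol⁻¹ K⁻¹)(650 K) × ln(0.447/5.40)
   = (5.404 kJ/mol)(-2.492) = -13.5 kJ/mol
ΔG < 0, so the forward reaction is spontaneous (proceeds forward).

ΔG = -13.5 kJ/mol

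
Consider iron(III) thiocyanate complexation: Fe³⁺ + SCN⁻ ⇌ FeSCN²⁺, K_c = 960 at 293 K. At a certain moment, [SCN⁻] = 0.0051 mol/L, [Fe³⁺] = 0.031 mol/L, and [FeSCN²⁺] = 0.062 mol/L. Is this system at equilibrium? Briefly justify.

no; Q < K, reaction proceeds forward

Q_c = [FeSCN²⁺] / ([Fe³⁺]·[SCN⁻]) = (0.062) / ((0.031)·(0.0051)) = 390
Q_c = 390 < K_c = 960: net forward reaction.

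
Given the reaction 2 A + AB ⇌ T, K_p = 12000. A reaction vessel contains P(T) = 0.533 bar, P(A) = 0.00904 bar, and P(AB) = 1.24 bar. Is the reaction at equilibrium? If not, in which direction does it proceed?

forward (toward products)

Q_p = P(T) / (P(A)²·P(AB)) = (0.533) / ((0.00904)²·(1.24)) = 5260
Q_p = 5260 < K_p = 12000, so the forward reaction proceeds.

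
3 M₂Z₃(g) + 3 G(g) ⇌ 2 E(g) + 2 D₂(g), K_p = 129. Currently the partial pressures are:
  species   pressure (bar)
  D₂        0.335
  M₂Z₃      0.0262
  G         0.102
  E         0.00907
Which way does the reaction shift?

to the left

Q_p = P(E)²·P(D₂)² / (P(M₂Z₃)³·P(G)³) = (0.00907)²·(0.335)² / ((0.0262)³·(0.102)³) = 484
Q_p = 484 > K_p = 129, so the reverse reaction proceeds.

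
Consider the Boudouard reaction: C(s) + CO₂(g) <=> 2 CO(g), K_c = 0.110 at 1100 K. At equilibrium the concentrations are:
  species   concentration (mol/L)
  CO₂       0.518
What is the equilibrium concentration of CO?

[CO] = 0.239 mol/L

(C is a pure solid — omitted from K_c.)
At equilibrium, K_c = [CO]² / [CO₂] = 0.110.
([CO])² / (0.518) = 0.110
[CO]² = 0.0570 ⇒ [CO] = 0.239 mol/L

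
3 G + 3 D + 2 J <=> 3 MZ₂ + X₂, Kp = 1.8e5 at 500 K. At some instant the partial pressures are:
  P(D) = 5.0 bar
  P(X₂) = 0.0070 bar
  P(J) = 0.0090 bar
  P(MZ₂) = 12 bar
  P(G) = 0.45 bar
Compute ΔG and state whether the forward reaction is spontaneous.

Qp = P(MZ₂)³·P(X₂) / (P(G)³·P(D)³·P(J)²) = (12)³·(0.0070) / ((0.45)³·(5.0)³·(0.0090)²) = 13100
ΔG = RT ln(Qp/Kp) = (8.314 J mol⁻¹ K⁻¹)(500 K) × ln(13100/1.8e5)
   = (4.157 kJ/mol)(-2.620) = -10.9 kJ/mol
ΔG < 0, so the forward reaction is spontaneous (proceeds forward).

ΔG = -10.9 kJ/mol; the forward reaction is spontaneous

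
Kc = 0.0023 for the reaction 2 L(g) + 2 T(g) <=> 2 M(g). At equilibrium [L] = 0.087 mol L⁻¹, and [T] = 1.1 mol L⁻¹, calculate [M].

[M] = 0.0046 mol L⁻¹

At equilibrium, Kc = [M]² / ([L]²·[T]²) = 0.0023.
([M])² / ((0.087)²·(1.1)²) = 0.0023
[M]² = 2.11×10⁻⁵ ⇒ [M] = 0.0046 mol L⁻¹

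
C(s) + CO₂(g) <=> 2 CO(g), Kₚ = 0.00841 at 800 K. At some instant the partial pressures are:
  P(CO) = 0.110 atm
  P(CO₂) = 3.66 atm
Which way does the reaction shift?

to the right

(C is a pure solid — omitted from Qₚ.)
Qₚ = P(CO)² / P(CO₂) = (0.110)² / (3.66) = 0.00331
Qₚ = 0.00331 < Kₚ = 0.00841, so the forward reaction proceeds.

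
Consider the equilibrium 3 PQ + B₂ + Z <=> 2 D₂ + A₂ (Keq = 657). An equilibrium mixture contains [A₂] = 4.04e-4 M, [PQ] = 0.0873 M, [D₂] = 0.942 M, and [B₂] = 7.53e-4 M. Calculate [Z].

At equilibrium, Keq = [D₂]²·[A₂] / ([PQ]³·[B₂]·[Z]) = 657.
(0.942)²·(4.04e-4) / ((0.0873)³·(7.53e-4)·([Z])) = 657
[Z] = 1.09 M

[Z] = 1.09 M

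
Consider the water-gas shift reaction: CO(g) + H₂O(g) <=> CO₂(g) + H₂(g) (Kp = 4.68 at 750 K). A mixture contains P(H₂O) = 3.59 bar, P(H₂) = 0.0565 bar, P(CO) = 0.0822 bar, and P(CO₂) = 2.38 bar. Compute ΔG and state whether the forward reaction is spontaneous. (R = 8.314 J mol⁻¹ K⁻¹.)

ΔG = -14.5 kJ/mol; the forward reaction is spontaneous

Qp = P(CO₂)·P(H₂) / (P(CO)·P(H₂O)) = (2.38)·(0.0565) / ((0.0822)·(3.59)) = 0.456
ΔG = RT ln(Qp/Kp) = (8.314 J mol⁻¹ K⁻¹)(750 K) × ln(0.456/4.68)
   = (6.236 kJ/mol)(-2.329) = -14.5 kJ/mol
ΔG < 0, so the forward reaction is spontaneous (proceeds forward).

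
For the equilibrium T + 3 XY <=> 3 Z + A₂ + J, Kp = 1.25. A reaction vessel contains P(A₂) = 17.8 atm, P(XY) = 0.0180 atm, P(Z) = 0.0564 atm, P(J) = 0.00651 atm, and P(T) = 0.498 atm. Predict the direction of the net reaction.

Qp = P(Z)³·P(A₂)·P(J) / (P(T)·P(XY)³) = (0.0564)³·(17.8)·(0.00651) / ((0.498)·(0.0180)³) = 7.16
Qp = 7.16 > Kp = 1.25, so the reverse reaction proceeds.

reverse (toward reactants)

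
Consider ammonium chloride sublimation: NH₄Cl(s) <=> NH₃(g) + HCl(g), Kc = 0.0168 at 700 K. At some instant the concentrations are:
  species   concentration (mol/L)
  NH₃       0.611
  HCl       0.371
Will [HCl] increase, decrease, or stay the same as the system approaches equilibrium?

decrease

(NH₄Cl is a pure solid — omitted from Qc.)
Qc = [NH₃]·[HCl] = (0.611)·(0.371) = 0.227
Qc = 0.227 > Kc = 0.0168: net reverse reaction.
HCl is a product, so it decreases.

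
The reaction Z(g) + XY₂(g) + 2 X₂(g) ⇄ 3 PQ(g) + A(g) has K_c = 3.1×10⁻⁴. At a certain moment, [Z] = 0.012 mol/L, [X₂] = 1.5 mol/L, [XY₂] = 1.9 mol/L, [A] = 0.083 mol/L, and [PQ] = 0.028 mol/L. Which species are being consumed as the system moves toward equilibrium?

Q_c = [PQ]³·[A] / ([Z]·[XY₂]·[X₂]²) = (0.028)³·(0.083) / ((0.012)·(1.9)·(1.5)²) = 3.6×10⁻⁵
Q_c = 3.6×10⁻⁵ < K_c = 3.1×10⁻⁴: net forward reaction.

Z, XY₂, X₂ (reactants)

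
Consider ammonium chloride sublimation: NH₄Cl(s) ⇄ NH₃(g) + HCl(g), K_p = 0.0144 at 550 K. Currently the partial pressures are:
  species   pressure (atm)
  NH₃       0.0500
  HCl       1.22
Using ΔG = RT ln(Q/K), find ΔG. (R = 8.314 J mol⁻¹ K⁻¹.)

ΔG = 6.60 kJ/mol

(NH₄Cl is a pure solid — omitted from Q_p.)
Q_p = P(NH₃)·P(HCl) = (0.0500)·(1.22) = 0.0610
ΔG = RT ln(Q_p/K_p) = (8.314 J mol⁻¹ K⁻¹)(550 K) × ln(0.0610/0.0144)
   = (4.573 kJ/mol)(1.444) = 6.60 kJ/mol
ΔG > 0, so the forward reaction is non-spontaneous (proceeds in reverse).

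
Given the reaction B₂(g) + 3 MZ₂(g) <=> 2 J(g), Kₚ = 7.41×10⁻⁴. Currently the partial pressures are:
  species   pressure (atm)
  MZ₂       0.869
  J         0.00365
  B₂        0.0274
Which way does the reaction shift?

no net change (already at equilibrium)

Qₚ = P(J)² / (P(B₂)·P(MZ₂)³) = (0.00365)² / ((0.0274)·(0.869)³) = 7.41×10⁻⁴
Qₚ = 7.41×10⁻⁴ = Kₚ, so the system is already at equilibrium.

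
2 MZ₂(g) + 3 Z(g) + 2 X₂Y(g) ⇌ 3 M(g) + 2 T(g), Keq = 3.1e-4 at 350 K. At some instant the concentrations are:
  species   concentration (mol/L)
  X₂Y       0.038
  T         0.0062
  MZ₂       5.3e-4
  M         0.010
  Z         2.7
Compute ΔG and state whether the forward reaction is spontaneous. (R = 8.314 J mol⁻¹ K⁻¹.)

Q = [M]³·[T]² / ([MZ₂]²·[Z]³·[X₂Y]²) = (0.010)³·(0.0062)² / ((5.3e-4)²·(2.7)³·(0.038)²) = 0.00481
ΔG = RT ln(Q/Keq) = (8.314 J mol⁻¹ K⁻¹)(350 K) × ln(0.00481/3.1e-4)
   = (2.910 kJ/mol)(2.742) = 7.98 kJ/mol
ΔG > 0, so the forward reaction is non-spontaneous (proceeds in reverse).

ΔG = 7.98 kJ/mol; the forward reaction is non-spontaneous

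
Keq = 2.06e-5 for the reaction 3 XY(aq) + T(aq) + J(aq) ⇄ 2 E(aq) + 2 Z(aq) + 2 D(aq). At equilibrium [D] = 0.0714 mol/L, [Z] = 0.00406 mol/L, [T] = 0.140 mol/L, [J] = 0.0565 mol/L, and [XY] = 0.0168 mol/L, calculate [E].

[E] = 0.00303 mol/L

At equilibrium, Keq = [E]²·[Z]²·[D]² / ([XY]³·[T]·[J]) = 2.06e-5.
([E])²·(0.00406)²·(0.0714)² / ((0.0168)³·(0.140)·(0.0565)) = 2.06e-5
[E]² = 9.19e-6 ⇒ [E] = 0.00303 mol/L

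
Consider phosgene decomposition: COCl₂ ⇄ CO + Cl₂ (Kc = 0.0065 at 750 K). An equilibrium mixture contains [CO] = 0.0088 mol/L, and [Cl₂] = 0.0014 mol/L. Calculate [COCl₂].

At equilibrium, Kc = [CO]·[Cl₂] / [COCl₂] = 0.0065.
(0.0088)·(0.0014) / ([COCl₂]) = 0.0065
[COCl₂] = 0.00190 = 0.0019 mol/L

[COCl₂] = 0.0019 mol/L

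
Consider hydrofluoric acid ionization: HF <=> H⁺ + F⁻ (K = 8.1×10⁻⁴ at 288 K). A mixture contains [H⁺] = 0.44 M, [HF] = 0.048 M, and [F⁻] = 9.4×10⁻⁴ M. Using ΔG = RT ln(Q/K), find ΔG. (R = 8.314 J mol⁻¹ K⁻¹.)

Q = [H⁺]·[F⁻] / [HF] = (0.44)·(9.4×10⁻⁴) / (0.048) = 0.00862
ΔG = RT ln(Q/K) = (8.314 J mol⁻¹ K⁻¹)(288 K) × ln(0.00862/8.1×10⁻⁴)
   = (2.394 kJ/mol)(2.365) = 5.66 kJ/mol
ΔG > 0, so the forward reaction is non-spontaneous (proceeds in reverse).

ΔG = 5.66 kJ/mol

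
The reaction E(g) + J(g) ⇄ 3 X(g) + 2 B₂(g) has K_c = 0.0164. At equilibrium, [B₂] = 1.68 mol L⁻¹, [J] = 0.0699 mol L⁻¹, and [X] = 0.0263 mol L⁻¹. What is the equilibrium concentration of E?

At equilibrium, K_c = [X]³·[B₂]² / ([E]·[J]) = 0.0164.
(0.0263)³·(1.68)² / (([E])·(0.0699)) = 0.0164
[E] = 0.0448 mol L⁻¹

[E] = 0.0448 mol L⁻¹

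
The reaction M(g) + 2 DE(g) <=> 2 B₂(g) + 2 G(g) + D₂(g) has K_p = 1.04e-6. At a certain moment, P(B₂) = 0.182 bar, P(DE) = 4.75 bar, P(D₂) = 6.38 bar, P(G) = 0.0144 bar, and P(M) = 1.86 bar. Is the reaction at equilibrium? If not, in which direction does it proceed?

at equilibrium

Q_p = P(B₂)²·P(G)²·P(D₂) / (P(M)·P(DE)²) = (0.182)²·(0.0144)²·(6.38) / ((1.86)·(4.75)²) = 1.04e-6
Q_p = 1.04e-6 = K_p, so the system is already at equilibrium.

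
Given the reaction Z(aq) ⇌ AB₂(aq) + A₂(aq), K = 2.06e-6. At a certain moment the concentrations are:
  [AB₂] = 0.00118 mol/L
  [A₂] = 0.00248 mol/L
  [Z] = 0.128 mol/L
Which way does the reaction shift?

to the left

Q = [AB₂]·[A₂] / [Z] = (0.00118)·(0.00248) / (0.128) = 2.29e-5
Q = 2.29e-5 > K = 2.06e-6, so the reverse reaction proceeds.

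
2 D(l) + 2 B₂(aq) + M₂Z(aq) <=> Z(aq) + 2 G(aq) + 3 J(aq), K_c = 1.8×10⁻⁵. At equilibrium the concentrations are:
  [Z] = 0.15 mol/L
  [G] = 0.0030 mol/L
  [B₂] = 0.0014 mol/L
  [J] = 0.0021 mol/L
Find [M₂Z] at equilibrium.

(D is a pure liquid — omitted from K_c.)
At equilibrium, K_c = [Z]·[G]²·[J]³ / ([B₂]²·[M₂Z]) = 1.8×10⁻⁵.
(0.15)·(0.0030)²·(0.0021)³ / ((0.0014)²·([M₂Z])) = 1.8×10⁻⁵
[M₂Z] = 3.54×10⁻⁴ = 3.5×10⁻⁴ mol/L

[M₂Z] = 3.5×10⁻⁴ mol/L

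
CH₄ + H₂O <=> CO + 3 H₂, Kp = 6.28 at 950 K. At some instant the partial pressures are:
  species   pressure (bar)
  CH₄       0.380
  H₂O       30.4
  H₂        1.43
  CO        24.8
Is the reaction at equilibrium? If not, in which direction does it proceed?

Qp = P(CO)·P(H₂)³ / (P(CH₄)·P(H₂O)) = (24.8)·(1.43)³ / ((0.380)·(30.4)) = 6.28
Qp = 6.28 = Kp, so the system is already at equilibrium.

no net change (already at equilibrium)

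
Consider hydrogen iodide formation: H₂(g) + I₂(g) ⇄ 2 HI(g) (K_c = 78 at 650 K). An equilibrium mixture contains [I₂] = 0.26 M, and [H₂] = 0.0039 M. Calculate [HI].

[HI] = 0.28 M

At equilibrium, K_c = [HI]² / ([H₂]·[I₂]) = 78.
([HI])² / ((0.0039)·(0.26)) = 78
[HI]² = 0.0791 ⇒ [HI] = 0.28 M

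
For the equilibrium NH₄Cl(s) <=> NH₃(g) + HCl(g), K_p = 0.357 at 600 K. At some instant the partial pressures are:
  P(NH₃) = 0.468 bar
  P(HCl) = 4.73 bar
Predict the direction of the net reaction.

in the reverse direction

(NH₄Cl is a pure solid — omitted from Q_p.)
Q_p = P(NH₃)·P(HCl) = (0.468)·(4.73) = 2.21
Q_p = 2.21 > K_p = 0.357, so the reverse reaction proceeds.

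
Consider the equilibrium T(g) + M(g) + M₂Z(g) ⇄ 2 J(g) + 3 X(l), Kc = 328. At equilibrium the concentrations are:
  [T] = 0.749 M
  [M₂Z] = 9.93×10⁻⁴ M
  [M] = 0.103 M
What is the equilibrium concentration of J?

[J] = 0.159 M

(X is a pure liquid — omitted from Kc.)
At equilibrium, Kc = [J]² / ([T]·[M]·[M₂Z]) = 328.
([J])² / ((0.749)·(0.103)·(9.93×10⁻⁴)) = 328
[J]² = 0.0251 ⇒ [J] = 0.159 M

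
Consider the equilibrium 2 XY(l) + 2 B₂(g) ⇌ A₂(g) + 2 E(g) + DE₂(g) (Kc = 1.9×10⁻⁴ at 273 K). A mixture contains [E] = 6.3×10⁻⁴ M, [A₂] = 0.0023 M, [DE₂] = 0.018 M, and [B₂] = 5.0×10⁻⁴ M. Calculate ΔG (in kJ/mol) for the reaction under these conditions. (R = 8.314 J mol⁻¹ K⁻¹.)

ΔG = -2.41 kJ/mol

(XY is a pure liquid — omitted from Qc.)
Qc = [A₂]·[E]²·[DE₂] / [B₂]² = (0.0023)·(6.3×10⁻⁴)²·(0.018) / (5.0×10⁻⁴)² = 6.57×10⁻⁵
ΔG = RT ln(Qc/Kc) = (8.314 J mol⁻¹ K⁻¹)(273 K) × ln(6.57×10⁻⁵/1.9×10⁻⁴)
   = (2.270 kJ/mol)(-1.062) = -2.41 kJ/mol
ΔG < 0, so the forward reaction is spontaneous (proceeds forward).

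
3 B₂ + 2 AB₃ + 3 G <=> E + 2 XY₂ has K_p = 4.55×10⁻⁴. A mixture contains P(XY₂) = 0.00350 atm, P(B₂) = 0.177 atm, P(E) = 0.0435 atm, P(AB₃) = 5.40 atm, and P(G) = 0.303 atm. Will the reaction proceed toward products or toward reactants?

forward (toward products)

Q_p = P(E)·P(XY₂)² / (P(B₂)³·P(AB₃)²·P(G)³) = (0.0435)·(0.00350)² / ((0.177)³·(5.40)²·(0.303)³) = 1.18×10⁻⁴
Q_p = 1.18×10⁻⁴ < K_p = 4.55×10⁻⁴, so the forward reaction proceeds.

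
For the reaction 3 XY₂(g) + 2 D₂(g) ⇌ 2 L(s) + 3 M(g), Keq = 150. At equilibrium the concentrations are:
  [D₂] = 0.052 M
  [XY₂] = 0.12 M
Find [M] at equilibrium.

(L is a pure solid — omitted from Keq.)
At equilibrium, Keq = [M]³ / ([XY₂]³·[D₂]²) = 150.
([M])³ / ((0.12)³·(0.052)²) = 150
[M]³ = 7.01e-4 ⇒ [M] = 0.089 M

[M] = 0.089 M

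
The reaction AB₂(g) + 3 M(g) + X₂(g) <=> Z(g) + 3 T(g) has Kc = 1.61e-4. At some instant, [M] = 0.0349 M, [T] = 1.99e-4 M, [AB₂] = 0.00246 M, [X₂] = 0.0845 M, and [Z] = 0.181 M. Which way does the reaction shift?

Qc = [Z]·[T]³ / ([AB₂]·[M]³·[X₂]) = (0.181)·(1.99e-4)³ / ((0.00246)·(0.0349)³·(0.0845)) = 1.61e-4
Qc = 1.61e-4 = Kc, so the system is already at equilibrium.

no net change (already at equilibrium)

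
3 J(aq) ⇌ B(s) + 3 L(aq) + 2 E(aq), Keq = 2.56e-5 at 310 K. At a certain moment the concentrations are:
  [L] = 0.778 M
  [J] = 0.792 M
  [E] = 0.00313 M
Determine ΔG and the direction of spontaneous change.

(B is a pure solid — omitted from Q.)
Q = [L]³·[E]² / [J]³ = (0.778)³·(0.00313)² / (0.792)³ = 9.29e-6
ΔG = RT ln(Q/Keq) = (8.314 J mol⁻¹ K⁻¹)(310 K) × ln(9.29e-6/2.56e-5)
   = (2.577 kJ/mol)(-1.014) = -2.61 kJ/mol
ΔG < 0, so the forward reaction is spontaneous (proceeds forward).

ΔG = -2.61 kJ/mol; the forward reaction is spontaneous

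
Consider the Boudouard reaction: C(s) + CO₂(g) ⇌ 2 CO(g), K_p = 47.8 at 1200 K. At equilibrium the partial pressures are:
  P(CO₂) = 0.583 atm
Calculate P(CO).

P(CO) = 5.28 atm

(C is a pure solid — omitted from K_p.)
At equilibrium, K_p = P(CO)² / P(CO₂) = 47.8.
(P(CO))² / (0.583) = 47.8
P(CO)² = 27.9 ⇒ P(CO) = 5.28 atm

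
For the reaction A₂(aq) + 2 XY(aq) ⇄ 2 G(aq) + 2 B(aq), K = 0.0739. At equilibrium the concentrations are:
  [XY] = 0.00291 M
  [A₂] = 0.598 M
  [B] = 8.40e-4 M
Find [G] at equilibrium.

[G] = 0.728 M

At equilibrium, K = [G]²·[B]² / ([A₂]·[XY]²) = 0.0739.
([G])²·(8.40e-4)² / ((0.598)·(0.00291)²) = 0.0739
[G]² = 0.530 ⇒ [G] = 0.728 M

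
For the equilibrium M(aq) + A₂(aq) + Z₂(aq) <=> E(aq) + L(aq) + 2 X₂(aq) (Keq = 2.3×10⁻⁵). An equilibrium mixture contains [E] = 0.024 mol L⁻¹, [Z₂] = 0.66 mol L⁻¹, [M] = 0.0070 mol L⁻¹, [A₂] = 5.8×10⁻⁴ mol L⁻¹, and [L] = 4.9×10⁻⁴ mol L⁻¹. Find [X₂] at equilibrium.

[X₂] = 0.0023 mol L⁻¹

At equilibrium, Keq = [E]·[L]·[X₂]² / ([M]·[A₂]·[Z₂]) = 2.3×10⁻⁵.
(0.024)·(4.9×10⁻⁴)·([X₂])² / ((0.0070)·(5.8×10⁻⁴)·(0.66)) = 2.3×10⁻⁵
[X₂]² = 5.24×10⁻⁶ ⇒ [X₂] = 0.0023 mol L⁻¹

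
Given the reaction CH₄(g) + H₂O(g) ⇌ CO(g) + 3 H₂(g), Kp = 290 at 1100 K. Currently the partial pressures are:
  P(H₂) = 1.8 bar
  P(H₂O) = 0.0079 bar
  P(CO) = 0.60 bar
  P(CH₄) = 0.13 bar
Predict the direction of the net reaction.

Qp = P(CO)·P(H₂)³ / (P(CH₄)·P(H₂O)) = (0.60)·(1.8)³ / ((0.13)·(0.0079)) = 3400
Qp = 3400 > Kp = 290, so the reverse reaction proceeds.

reverse (toward reactants)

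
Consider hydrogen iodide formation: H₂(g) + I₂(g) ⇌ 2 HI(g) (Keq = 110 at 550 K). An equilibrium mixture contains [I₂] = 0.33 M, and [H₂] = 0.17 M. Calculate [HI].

[HI] = 2.5 M

At equilibrium, Keq = [HI]² / ([H₂]·[I₂]) = 110.
([HI])² / ((0.17)·(0.33)) = 110
[HI]² = 6.17 ⇒ [HI] = 2.5 M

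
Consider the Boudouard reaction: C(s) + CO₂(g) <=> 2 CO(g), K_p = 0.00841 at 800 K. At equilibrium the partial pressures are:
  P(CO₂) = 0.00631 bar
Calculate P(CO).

P(CO) = 0.00728 bar

(C is a pure solid — omitted from K_p.)
At equilibrium, K_p = P(CO)² / P(CO₂) = 0.00841.
(P(CO))² / (0.00631) = 0.00841
P(CO)² = 5.31e-5 ⇒ P(CO) = 0.00728 bar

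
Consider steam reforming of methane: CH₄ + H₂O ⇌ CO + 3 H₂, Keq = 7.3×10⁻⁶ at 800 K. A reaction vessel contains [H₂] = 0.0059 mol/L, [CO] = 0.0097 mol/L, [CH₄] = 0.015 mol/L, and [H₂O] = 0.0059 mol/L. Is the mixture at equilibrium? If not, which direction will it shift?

no; Q > K, reaction proceeds in reverse

Q = [CO]·[H₂]³ / ([CH₄]·[H₂O]) = (0.0097)·(0.0059)³ / ((0.015)·(0.0059)) = 2.3×10⁻⁵
Q = 2.3×10⁻⁵ > Keq = 7.3×10⁻⁶: net reverse reaction.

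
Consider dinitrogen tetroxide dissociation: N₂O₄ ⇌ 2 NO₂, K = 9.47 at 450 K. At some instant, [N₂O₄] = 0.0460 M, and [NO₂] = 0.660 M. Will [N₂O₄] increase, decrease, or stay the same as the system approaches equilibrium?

stay the same

Q = [NO₂]² / [N₂O₄] = (0.660)² / (0.0460) = 9.47
Q = 9.47 = K; the system is at equilibrium.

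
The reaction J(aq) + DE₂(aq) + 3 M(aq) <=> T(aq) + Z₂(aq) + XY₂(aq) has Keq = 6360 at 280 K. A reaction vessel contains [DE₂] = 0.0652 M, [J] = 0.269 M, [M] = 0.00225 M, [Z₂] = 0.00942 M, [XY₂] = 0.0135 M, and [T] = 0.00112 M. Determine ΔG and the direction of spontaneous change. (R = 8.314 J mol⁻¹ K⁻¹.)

Q = [T]·[Z₂]·[XY₂] / ([J]·[DE₂]·[M]³) = (0.00112)·(0.00942)·(0.0135) / ((0.269)·(0.0652)·(0.00225)³) = 713
ΔG = RT ln(Q/Keq) = (8.314 J mol⁻¹ K⁻¹)(280 K) × ln(713/6360)
   = (2.328 kJ/mol)(-2.188) = -5.09 kJ/mol
ΔG < 0, so the forward reaction is spontaneous (proceeds forward).

ΔG = -5.09 kJ/mol; the forward reaction is spontaneous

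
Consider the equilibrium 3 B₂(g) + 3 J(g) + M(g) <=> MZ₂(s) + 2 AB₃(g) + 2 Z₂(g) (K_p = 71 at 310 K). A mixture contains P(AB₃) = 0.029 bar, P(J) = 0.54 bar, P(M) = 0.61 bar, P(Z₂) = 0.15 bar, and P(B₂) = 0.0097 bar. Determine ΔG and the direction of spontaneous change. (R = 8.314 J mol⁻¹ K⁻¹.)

(MZ₂ is a pure solid — omitted from Q_p.)
Q_p = P(AB₃)²·P(Z₂)² / (P(B₂)³·P(J)³·P(M)) = (0.029)²·(0.15)² / ((0.0097)³·(0.54)³·(0.61)) = 216
ΔG = RT ln(Q_p/K_p) = (8.314 J mol⁻¹ K⁻¹)(310 K) × ln(216/71)
   = (2.577 kJ/mol)(1.113) = 2.87 kJ/mol
ΔG > 0, so the forward reaction is non-spontaneous (proceeds in reverse).

ΔG = 2.87 kJ/mol; the forward reaction is non-spontaneous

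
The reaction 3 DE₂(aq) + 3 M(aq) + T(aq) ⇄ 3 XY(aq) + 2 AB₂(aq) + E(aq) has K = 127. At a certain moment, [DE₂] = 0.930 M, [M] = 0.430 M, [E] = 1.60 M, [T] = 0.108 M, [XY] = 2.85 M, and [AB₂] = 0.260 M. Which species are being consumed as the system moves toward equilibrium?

Q = [XY]³·[AB₂]²·[E] / ([DE₂]³·[M]³·[T]) = (2.85)³·(0.260)²·(1.60) / ((0.930)³·(0.430)³·(0.108)) = 363
Q = 363 > K = 127: net reverse reaction.

XY, AB₂, E (products)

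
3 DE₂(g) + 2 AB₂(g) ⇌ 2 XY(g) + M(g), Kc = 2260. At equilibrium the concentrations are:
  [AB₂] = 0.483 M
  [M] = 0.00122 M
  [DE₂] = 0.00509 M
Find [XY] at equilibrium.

[XY] = 0.239 M

At equilibrium, Kc = [XY]²·[M] / ([DE₂]³·[AB₂]²) = 2260.
([XY])²·(0.00122) / ((0.00509)³·(0.483)²) = 2260
[XY]² = 0.0570 ⇒ [XY] = 0.239 M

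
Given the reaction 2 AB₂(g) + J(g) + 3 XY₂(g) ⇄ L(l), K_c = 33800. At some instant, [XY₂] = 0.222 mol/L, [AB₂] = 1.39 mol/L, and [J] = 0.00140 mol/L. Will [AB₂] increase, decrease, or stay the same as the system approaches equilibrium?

stay the same

(L is a pure liquid — omitted from Q_c.)
Q_c = 1 / ([AB₂]²·[J]·[XY₂]³) = 1 / ((1.39)²·(0.00140)·(0.222)³) = 33800
Q_c = 33800 = K_c; the system is at equilibrium.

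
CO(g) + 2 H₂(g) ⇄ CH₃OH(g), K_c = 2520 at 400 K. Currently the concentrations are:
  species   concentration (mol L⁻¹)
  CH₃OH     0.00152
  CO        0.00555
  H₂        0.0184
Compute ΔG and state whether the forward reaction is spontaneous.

ΔG = -3.78 kJ/mol; the forward reaction is spontaneous

Q_c = [CH₃OH] / ([CO]·[H₂]²) = (0.00152) / ((0.00555)·(0.0184)²) = 809
ΔG = RT ln(Q_c/K_c) = (8.314 J mol⁻¹ K⁻¹)(400 K) × ln(809/2520)
   = (3.326 kJ/mol)(-1.136) = -3.78 kJ/mol
ΔG < 0, so the forward reaction is spontaneous (proceeds forward).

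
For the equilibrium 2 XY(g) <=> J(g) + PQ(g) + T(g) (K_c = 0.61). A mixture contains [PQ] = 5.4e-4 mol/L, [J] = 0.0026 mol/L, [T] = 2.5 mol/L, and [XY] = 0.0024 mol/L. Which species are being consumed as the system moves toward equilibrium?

Q_c = [J]·[PQ]·[T] / [XY]² = (0.0026)·(5.4e-4)·(2.5) / (0.0024)² = 0.61
Q_c = 0.61 = K_c; the system is at equilibrium.

none (at equilibrium)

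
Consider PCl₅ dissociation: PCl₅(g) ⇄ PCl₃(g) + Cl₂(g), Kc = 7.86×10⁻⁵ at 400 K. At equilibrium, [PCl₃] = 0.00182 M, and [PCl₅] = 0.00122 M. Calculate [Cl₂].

[Cl₂] = 5.27×10⁻⁵ M

At equilibrium, Kc = [PCl₃]·[Cl₂] / [PCl₅] = 7.86×10⁻⁵.
(0.00182)·([Cl₂]) / (0.00122) = 7.86×10⁻⁵
[Cl₂] = 5.27×10⁻⁵ M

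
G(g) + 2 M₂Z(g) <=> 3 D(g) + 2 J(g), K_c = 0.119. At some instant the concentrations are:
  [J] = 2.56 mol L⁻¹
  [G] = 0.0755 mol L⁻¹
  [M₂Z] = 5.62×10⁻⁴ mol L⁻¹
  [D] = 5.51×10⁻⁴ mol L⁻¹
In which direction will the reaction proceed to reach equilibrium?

forward (toward products)

Q_c = [D]³·[J]² / ([G]·[M₂Z]²) = (5.51×10⁻⁴)³·(2.56)² / ((0.0755)·(5.62×10⁻⁴)²) = 0.0460
Q_c = 0.0460 < K_c = 0.119, so the forward reaction proceeds.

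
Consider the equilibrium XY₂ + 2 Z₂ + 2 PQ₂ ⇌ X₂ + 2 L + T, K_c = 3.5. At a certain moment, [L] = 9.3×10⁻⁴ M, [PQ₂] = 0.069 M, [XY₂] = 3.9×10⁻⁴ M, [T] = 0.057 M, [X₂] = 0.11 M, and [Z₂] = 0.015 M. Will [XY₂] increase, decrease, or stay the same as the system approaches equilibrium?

increase

Q_c = [X₂]·[L]²·[T] / ([XY₂]·[Z₂]²·[PQ₂]²) = (0.11)·(9.3×10⁻⁴)²·(0.057) / ((3.9×10⁻⁴)·(0.015)²·(0.069)²) = 13
Q_c = 13 > K_c = 3.5: net reverse reaction.
XY₂ is a reactant, so it increases.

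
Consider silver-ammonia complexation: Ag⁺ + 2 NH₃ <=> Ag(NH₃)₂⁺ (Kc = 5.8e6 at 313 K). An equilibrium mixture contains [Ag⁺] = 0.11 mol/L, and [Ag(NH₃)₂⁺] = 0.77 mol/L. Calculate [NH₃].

At equilibrium, Kc = [Ag(NH₃)₂⁺] / ([Ag⁺]·[NH₃]²) = 5.8e6.
(0.77) / ((0.11)·([NH₃])²) = 5.8e6
[NH₃]² = 1.21e-6 ⇒ [NH₃] = 0.0011 mol/L

[NH₃] = 0.0011 mol/L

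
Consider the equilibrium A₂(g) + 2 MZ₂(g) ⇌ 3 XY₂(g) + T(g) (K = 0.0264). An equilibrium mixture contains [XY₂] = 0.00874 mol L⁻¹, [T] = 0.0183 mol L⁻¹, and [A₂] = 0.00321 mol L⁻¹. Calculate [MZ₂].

At equilibrium, K = [XY₂]³·[T] / ([A₂]·[MZ₂]²) = 0.0264.
(0.00874)³·(0.0183) / ((0.00321)·([MZ₂])²) = 0.0264
[MZ₂]² = 1.44×10⁻⁴ ⇒ [MZ₂] = 0.0120 mol L⁻¹

[MZ₂] = 0.0120 mol L⁻¹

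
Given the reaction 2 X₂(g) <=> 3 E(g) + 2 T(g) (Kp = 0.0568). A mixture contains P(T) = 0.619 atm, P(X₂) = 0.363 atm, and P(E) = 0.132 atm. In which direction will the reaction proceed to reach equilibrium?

Qp = P(E)³·P(T)² / P(X₂)² = (0.132)³·(0.619)² / (0.363)² = 0.00669
Qp = 0.00669 < Kp = 0.0568, so the forward reaction proceeds.

in the forward direction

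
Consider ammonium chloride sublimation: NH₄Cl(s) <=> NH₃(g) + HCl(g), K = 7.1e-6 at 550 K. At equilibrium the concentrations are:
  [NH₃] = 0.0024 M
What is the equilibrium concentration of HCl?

[HCl] = 0.0030 M

(NH₄Cl is a pure solid — omitted from K.)
At equilibrium, K = [NH₃]·[HCl] = 7.1e-6.
(0.0024)·([HCl]) = 7.1e-6
[HCl] = 0.00296 = 0.0030 M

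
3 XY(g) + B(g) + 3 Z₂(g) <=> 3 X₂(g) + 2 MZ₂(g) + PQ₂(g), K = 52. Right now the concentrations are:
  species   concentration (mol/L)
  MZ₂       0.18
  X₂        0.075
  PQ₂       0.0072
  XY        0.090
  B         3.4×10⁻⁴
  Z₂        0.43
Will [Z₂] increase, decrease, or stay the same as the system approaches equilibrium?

decrease

Q = [X₂]³·[MZ₂]²·[PQ₂] / ([XY]³·[B]·[Z₂]³) = (0.075)³·(0.18)²·(0.0072) / ((0.090)³·(3.4×10⁻⁴)·(0.43)³) = 5.0
Q = 5.0 < K = 52: net forward reaction.
Z₂ is a reactant, so it decreases.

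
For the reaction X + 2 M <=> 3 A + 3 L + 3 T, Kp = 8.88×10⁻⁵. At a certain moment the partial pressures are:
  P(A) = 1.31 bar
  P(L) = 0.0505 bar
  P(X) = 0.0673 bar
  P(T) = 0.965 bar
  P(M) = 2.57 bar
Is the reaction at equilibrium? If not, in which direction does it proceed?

toward reactants

Qp = P(A)³·P(L)³·P(T)³ / (P(X)·P(M)²) = (1.31)³·(0.0505)³·(0.965)³ / ((0.0673)·(2.57)²) = 5.85×10⁻⁴
Qp = 5.85×10⁻⁴ > Kp = 8.88×10⁻⁵, so the reverse reaction proceeds.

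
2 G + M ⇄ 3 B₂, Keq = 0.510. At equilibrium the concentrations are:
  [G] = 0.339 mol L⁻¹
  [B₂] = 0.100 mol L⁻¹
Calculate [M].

[M] = 0.0171 mol L⁻¹

At equilibrium, Keq = [B₂]³ / ([G]²·[M]) = 0.510.
(0.100)³ / ((0.339)²·([M])) = 0.510
[M] = 0.0171 mol L⁻¹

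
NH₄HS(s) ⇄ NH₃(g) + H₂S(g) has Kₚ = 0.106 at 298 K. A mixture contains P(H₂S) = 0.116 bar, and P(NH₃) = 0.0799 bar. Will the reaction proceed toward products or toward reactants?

to the right

(NH₄HS is a pure solid — omitted from Qₚ.)
Qₚ = P(NH₃)·P(H₂S) = (0.0799)·(0.116) = 0.00927
Qₚ = 0.00927 < Kₚ = 0.106, so the forward reaction proceeds.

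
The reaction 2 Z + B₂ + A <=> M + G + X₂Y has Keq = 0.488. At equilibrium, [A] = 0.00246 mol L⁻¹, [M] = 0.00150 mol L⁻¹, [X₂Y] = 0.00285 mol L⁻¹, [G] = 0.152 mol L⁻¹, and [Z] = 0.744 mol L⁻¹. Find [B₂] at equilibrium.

[B₂] = 9.78×10⁻⁴ mol L⁻¹

At equilibrium, Keq = [M]·[G]·[X₂Y] / ([Z]²·[B₂]·[A]) = 0.488.
(0.00150)·(0.152)·(0.00285) / ((0.744)²·([B₂])·(0.00246)) = 0.488
[B₂] = 9.78×10⁻⁴ mol L⁻¹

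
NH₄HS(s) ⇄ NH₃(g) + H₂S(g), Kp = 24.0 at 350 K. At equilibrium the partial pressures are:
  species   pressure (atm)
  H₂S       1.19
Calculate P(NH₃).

P(NH₃) = 20.2 atm

(NH₄HS is a pure solid — omitted from Kp.)
At equilibrium, Kp = P(NH₃)·P(H₂S) = 24.0.
(P(NH₃))·(1.19) = 24.0
P(NH₃) = 20.2 atm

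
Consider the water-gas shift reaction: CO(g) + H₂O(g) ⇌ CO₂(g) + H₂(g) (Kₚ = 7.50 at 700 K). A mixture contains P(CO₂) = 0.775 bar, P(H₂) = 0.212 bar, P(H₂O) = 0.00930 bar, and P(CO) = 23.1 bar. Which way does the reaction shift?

Qₚ = P(CO₂)·P(H₂) / (P(CO)·P(H₂O)) = (0.775)·(0.212) / ((23.1)·(0.00930)) = 0.765
Qₚ = 0.765 < Kₚ = 7.50, so the forward reaction proceeds.

forward (toward products)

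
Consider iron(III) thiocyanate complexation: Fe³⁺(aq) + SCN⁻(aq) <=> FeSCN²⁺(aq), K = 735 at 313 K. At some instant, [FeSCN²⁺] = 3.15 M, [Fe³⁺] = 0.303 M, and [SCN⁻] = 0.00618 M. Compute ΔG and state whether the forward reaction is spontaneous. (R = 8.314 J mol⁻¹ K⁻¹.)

Q = [FeSCN²⁺] / ([Fe³⁺]·[SCN⁻]) = (3.15) / ((0.303)·(0.00618)) = 1680
ΔG = RT ln(Q/K) = (8.314 J mol⁻¹ K⁻¹)(313 K) × ln(1680/735)
   = (2.602 kJ/mol)(0.8267) = 2.15 kJ/mol
ΔG > 0, so the forward reaction is non-spontaneous (proceeds in reverse).

ΔG = 2.15 kJ/mol; the forward reaction is non-spontaneous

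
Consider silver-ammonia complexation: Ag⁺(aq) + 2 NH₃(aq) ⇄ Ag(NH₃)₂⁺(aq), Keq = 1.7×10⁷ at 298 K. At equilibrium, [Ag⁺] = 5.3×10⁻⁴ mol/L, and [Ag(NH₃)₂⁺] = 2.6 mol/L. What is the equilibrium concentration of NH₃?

[NH₃] = 0.017 mol/L

At equilibrium, Keq = [Ag(NH₃)₂⁺] / ([Ag⁺]·[NH₃]²) = 1.7×10⁷.
(2.6) / ((5.3×10⁻⁴)·([NH₃])²) = 1.7×10⁷
[NH₃]² = 2.89×10⁻⁴ ⇒ [NH₃] = 0.017 mol/L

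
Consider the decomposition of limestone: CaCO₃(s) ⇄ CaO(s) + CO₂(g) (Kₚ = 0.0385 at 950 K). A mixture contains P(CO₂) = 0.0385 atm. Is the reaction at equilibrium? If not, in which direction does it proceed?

(CaCO₃, CaO are pure solids — omitted from Qₚ.)
Qₚ = P(CO₂) = 0.0385
Qₚ = 0.0385 = Kₚ, so the system is already at equilibrium.

no net change (already at equilibrium)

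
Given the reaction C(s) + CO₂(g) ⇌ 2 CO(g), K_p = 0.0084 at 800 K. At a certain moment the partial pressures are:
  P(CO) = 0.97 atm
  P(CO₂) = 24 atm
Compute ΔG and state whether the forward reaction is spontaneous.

(C is a pure solid — omitted from Q_p.)
Q_p = P(CO)² / P(CO₂) = (0.97)² / (24) = 0.0392
ΔG = RT ln(Q_p/K_p) = (8.314 J mol⁻¹ K⁻¹)(800 K) × ln(0.0392/0.0084)
   = (6.651 kJ/mol)(1.540) = 10.2 kJ/mol
ΔG > 0, so the forward reaction is non-spontaneous (proceeds in reverse).

ΔG = 10.2 kJ/mol; the forward reaction is non-spontaneous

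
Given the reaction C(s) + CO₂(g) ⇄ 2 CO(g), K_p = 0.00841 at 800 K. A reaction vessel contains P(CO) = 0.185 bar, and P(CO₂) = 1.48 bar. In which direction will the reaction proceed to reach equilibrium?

in the reverse direction

(C is a pure solid — omitted from Q_p.)
Q_p = P(CO)² / P(CO₂) = (0.185)² / (1.48) = 0.0231
Q_p = 0.0231 > K_p = 0.00841, so the reverse reaction proceeds.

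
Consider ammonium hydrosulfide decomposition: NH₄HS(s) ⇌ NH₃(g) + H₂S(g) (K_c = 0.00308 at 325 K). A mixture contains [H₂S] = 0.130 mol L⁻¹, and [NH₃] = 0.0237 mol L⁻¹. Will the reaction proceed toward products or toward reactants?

(NH₄HS is a pure solid — omitted from Q_c.)
Q_c = [NH₃]·[H₂S] = (0.0237)·(0.130) = 0.00308
Q_c = 0.00308 = K_c, so the system is already at equilibrium.

neither direction; the system is at equilibrium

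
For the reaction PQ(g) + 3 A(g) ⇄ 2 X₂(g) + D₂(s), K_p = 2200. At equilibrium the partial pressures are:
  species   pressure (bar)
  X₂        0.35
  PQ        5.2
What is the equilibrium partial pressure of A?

(D₂ is a pure solid — omitted from K_p.)
At equilibrium, K_p = P(X₂)² / (P(PQ)·P(A)³) = 2200.
(0.35)² / ((5.2)·(P(A))³) = 2200
P(A)³ = 1.07e-5 ⇒ P(A) = 0.022 bar

P(A) = 0.022 bar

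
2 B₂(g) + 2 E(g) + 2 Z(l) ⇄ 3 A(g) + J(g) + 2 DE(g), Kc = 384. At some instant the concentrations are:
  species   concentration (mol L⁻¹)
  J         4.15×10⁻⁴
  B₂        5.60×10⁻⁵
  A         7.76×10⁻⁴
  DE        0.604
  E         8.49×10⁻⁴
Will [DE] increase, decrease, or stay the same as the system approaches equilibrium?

increase

(Z is a pure liquid — omitted from Qc.)
Qc = [A]³·[J]·[DE]² / ([B₂]²·[E]²) = (7.76×10⁻⁴)³·(4.15×10⁻⁴)·(0.604)² / ((5.60×10⁻⁵)²·(8.49×10⁻⁴)²) = 31.3
Qc = 31.3 < Kc = 384: net forward reaction.
DE is a product, so it increases.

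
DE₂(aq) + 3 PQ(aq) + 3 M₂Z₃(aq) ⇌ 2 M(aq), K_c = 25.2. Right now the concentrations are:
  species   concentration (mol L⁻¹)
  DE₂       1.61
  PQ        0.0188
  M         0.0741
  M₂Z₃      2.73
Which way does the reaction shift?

Q_c = [M]² / ([DE₂]·[PQ]³·[M₂Z₃]³) = (0.0741)² / ((1.61)·(0.0188)³·(2.73)³) = 25.2
Q_c = 25.2 = K_c, so the system is already at equilibrium.

neither direction; the system is at equilibrium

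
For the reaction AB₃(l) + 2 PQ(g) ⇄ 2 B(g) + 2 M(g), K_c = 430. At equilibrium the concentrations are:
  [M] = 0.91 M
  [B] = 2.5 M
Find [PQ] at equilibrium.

(AB₃ is a pure liquid — omitted from K_c.)
At equilibrium, K_c = [B]²·[M]² / [PQ]² = 430.
(2.5)²·(0.91)² / ([PQ])² = 430
[PQ]² = 0.0120 ⇒ [PQ] = 0.11 M

[PQ] = 0.11 M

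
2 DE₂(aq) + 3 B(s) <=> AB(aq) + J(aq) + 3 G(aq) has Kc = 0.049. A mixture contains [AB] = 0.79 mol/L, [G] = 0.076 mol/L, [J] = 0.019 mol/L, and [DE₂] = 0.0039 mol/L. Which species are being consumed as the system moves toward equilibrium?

(B is a pure solid — omitted from Qc.)
Qc = [AB]·[J]·[G]³ / [DE₂]² = (0.79)·(0.019)·(0.076)³ / (0.0039)² = 0.43
Qc = 0.43 > Kc = 0.049: net reverse reaction.

AB, J, G (products)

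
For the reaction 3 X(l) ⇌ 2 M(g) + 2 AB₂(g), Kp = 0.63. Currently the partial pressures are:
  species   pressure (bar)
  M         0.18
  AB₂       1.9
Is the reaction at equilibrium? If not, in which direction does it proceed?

in the forward direction

(X is a pure liquid — omitted from Qp.)
Qp = P(M)²·P(AB₂)² = (0.18)²·(1.9)² = 0.12
Qp = 0.12 < Kp = 0.63, so the forward reaction proceeds.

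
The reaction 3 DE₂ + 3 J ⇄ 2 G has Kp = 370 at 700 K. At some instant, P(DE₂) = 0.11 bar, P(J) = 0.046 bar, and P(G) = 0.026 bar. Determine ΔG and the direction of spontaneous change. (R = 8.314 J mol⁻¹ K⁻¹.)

Qp = P(G)² / (P(DE₂)³·P(J)³) = (0.026)² / ((0.11)³·(0.046)³) = 5220
ΔG = RT ln(Qp/Kp) = (8.314 J mol⁻¹ K⁻¹)(700 K) × ln(5220/370)
   = (5.820 kJ/mol)(2.647) = 15.4 kJ/mol
ΔG > 0, so the forward reaction is non-spontaneous (proceeds in reverse).

ΔG = 15.4 kJ/mol; the forward reaction is non-spontaneous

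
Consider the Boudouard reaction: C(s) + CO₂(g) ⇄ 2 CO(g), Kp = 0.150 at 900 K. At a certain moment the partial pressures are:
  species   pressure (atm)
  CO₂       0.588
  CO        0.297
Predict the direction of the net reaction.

no net change (already at equilibrium)

(C is a pure solid — omitted from Qp.)
Qp = P(CO)² / P(CO₂) = (0.297)² / (0.588) = 0.150
Qp = 0.150 = Kp, so the system is already at equilibrium.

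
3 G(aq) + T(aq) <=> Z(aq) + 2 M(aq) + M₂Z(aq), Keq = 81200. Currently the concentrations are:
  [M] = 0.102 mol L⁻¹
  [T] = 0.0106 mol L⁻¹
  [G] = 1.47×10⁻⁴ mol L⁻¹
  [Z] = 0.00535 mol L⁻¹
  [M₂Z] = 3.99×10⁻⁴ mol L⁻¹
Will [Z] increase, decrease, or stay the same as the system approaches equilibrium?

decrease

Q = [Z]·[M]²·[M₂Z] / ([G]³·[T]) = (0.00535)·(0.102)²·(3.99×10⁻⁴) / ((1.47×10⁻⁴)³·(0.0106)) = 6.60×10⁵
Q = 6.60×10⁵ > Keq = 81200: net reverse reaction.
Z is a product, so it decreases.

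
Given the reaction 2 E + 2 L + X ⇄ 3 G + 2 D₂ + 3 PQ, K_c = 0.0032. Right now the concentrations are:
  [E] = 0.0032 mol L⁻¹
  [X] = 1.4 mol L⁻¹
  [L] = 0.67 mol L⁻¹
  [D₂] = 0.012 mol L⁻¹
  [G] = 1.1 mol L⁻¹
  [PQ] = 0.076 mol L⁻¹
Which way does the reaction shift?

Q_c = [G]³·[D₂]²·[PQ]³ / ([E]²·[L]²·[X]) = (1.1)³·(0.012)²·(0.076)³ / ((0.0032)²·(0.67)²·(1.4)) = 0.013
Q_c = 0.013 > K_c = 0.0032, so the reverse reaction proceeds.

to the left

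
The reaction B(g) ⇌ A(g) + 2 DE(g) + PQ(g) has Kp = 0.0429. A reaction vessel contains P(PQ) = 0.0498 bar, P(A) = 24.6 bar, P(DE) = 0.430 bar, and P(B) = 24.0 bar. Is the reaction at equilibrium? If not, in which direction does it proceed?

Qp = P(A)·P(DE)²·P(PQ) / P(B) = (24.6)·(0.430)²·(0.0498) / (24.0) = 0.00944
Qp = 0.00944 < Kp = 0.0429, so the forward reaction proceeds.

in the forward direction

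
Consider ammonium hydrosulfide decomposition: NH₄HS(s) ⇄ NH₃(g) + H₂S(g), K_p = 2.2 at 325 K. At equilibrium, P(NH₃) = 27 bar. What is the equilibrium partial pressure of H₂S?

(NH₄HS is a pure solid — omitted from K_p.)
At equilibrium, K_p = P(NH₃)·P(H₂S) = 2.2.
(27)·(P(H₂S)) = 2.2
P(H₂S) = 0.0815 = 0.081 bar

P(H₂S) = 0.081 bar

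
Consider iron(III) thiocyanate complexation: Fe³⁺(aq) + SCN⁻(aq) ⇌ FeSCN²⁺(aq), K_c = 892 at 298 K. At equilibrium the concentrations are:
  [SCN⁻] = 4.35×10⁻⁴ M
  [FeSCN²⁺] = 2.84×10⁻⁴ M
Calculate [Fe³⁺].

At equilibrium, K_c = [FeSCN²⁺] / ([Fe³⁺]·[SCN⁻]) = 892.
(2.84×10⁻⁴) / (([Fe³⁺])·(4.35×10⁻⁴)) = 892
[Fe³⁺] = 7.32×10⁻⁴ M

[Fe³⁺] = 7.32×10⁻⁴ M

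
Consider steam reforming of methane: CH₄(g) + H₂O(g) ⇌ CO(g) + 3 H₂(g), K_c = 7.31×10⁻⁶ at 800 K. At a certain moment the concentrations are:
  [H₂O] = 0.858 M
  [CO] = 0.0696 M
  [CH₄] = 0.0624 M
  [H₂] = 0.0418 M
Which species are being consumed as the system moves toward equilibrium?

CO, H₂ (products)

Q_c = [CO]·[H₂]³ / ([CH₄]·[H₂O]) = (0.0696)·(0.0418)³ / ((0.0624)·(0.858)) = 9.49×10⁻⁵
Q_c = 9.49×10⁻⁵ > K_c = 7.31×10⁻⁶: net reverse reaction.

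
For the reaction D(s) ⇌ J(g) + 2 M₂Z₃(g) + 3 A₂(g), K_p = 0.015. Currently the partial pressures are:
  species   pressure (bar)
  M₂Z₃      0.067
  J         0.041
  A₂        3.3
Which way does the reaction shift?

(D is a pure solid — omitted from Q_p.)
Q_p = P(J)·P(M₂Z₃)²·P(A₂)³ = (0.041)·(0.067)²·(3.3)³ = 0.0066
Q_p = 0.0066 < K_p = 0.015, so the forward reaction proceeds.

to the right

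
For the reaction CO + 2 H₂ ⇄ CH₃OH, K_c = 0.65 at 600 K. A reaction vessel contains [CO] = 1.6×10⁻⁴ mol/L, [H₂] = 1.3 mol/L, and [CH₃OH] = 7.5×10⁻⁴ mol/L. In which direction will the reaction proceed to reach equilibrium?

to the left

Q_c = [CH₃OH] / ([CO]·[H₂]²) = (7.5×10⁻⁴) / ((1.6×10⁻⁴)·(1.3)²) = 2.8
Q_c = 2.8 > K_c = 0.65, so the reverse reaction proceeds.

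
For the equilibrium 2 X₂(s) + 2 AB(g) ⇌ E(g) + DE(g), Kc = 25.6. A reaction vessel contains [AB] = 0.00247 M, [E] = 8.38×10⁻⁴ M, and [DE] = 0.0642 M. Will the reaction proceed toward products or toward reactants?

(X₂ is a pure solid — omitted from Qc.)
Qc = [E]·[DE] / [AB]² = (8.38×10⁻⁴)·(0.0642) / (0.00247)² = 8.82
Qc = 8.82 < Kc = 25.6, so the forward reaction proceeds.

in the forward direction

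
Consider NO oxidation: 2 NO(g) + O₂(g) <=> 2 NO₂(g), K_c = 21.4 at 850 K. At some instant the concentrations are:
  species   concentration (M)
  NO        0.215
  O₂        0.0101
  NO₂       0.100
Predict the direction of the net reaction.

Q_c = [NO₂]² / ([NO]²·[O₂]) = (0.100)² / ((0.215)²·(0.0101)) = 21.4
Q_c = 21.4 = K_c, so the system is already at equilibrium.

at equilibrium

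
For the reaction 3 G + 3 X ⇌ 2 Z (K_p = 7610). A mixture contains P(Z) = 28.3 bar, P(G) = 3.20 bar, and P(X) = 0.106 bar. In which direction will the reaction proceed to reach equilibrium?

Q_p = P(Z)² / (P(G)³·P(X)³) = (28.3)² / ((3.20)³·(0.106)³) = 20500
Q_p = 20500 > K_p = 7610, so the reverse reaction proceeds.

toward reactants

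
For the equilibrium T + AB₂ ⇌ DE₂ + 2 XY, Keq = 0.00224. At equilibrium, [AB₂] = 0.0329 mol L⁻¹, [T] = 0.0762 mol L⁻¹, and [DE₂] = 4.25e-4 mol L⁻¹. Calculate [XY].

[XY] = 0.115 mol L⁻¹

At equilibrium, Keq = [DE₂]·[XY]² / ([T]·[AB₂]) = 0.00224.
(4.25e-4)·([XY])² / ((0.0762)·(0.0329)) = 0.00224
[XY]² = 0.0132 ⇒ [XY] = 0.115 mol L⁻¹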